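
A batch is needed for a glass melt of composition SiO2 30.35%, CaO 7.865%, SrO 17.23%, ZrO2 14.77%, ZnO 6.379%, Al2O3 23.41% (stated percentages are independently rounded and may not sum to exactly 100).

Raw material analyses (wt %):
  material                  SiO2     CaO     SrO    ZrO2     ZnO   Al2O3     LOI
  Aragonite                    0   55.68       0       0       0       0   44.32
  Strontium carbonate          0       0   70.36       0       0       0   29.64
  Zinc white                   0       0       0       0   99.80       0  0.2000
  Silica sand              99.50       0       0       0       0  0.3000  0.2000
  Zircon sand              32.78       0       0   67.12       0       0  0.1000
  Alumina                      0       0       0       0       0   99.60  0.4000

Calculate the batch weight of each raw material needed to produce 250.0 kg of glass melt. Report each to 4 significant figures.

In-progress results are displayed, rounded to 4 significant figures, between the steps. All internal work maintains exact precision through every step. A single rounding produces each reported number; all derived quantities (the totals, yield, six oxide percentages, ignition loss, glass mass) are carried from the weighed amounts for 250.0 kg of glass at full precision, as given in the question or the answer.
Oxide mass targets, per 250.0 kg glass melt:
  SiO2: 30.35% × 250.0 = 75.88 kg
  CaO: 7.865% × 250.0 = 19.66 kg
  SrO: 17.23% × 250.0 = 43.08 kg
  ZrO2: 14.77% × 250.0 = 36.92 kg
  ZnO: 6.379% × 250.0 = 15.95 kg
  Al2O3: 23.41% × 250.0 = 58.52 kg
Checking each oxide sum working from each reported weight, on the stated basis (target by target, the sums agree once rounding is allowed for):
  SiO2: 58.13·0.9950 + 55.01·0.3278 = 75.87 kg (target 75.88 kg)
  CaO: 35.31·0.5568 = 19.66 kg (target 19.66 kg)
  SrO: 61.22·0.7036 = 43.07 kg (target 43.08 kg)
  ZrO2: 55.01·0.6712 = 36.92 kg (target 36.92 kg)
  ZnO: 15.98·0.9980 = 15.95 kg (target 15.95 kg)
  Al2O3: 58.13·0.003000 + 58.58·0.9960 = 58.52 kg (target 58.52 kg)
Glass mass check: total batch − LOI = 250.0 kg (per-oxide target masses sum to 250.0 kg; versus the stated basis of 250.0 kg — a pure rounding effect).
Batch grand total — Σ batch = 284.2 kg; the LOI term Σ batch·LOI equals 34.23 kg; yield = glass ÷ total batch = 87.96%.

Batch per 250.0 kg glass melt:
  Aragonite: 35.31 kg
  Strontium carbonate: 61.22 kg
  Zinc white: 15.98 kg
  Silica sand: 58.13 kg
  Zircon sand: 55.01 kg
  Alumina: 58.58 kg
Total batch = 284.2 kg; LOI loss = 34.23 kg; yield = 87.96%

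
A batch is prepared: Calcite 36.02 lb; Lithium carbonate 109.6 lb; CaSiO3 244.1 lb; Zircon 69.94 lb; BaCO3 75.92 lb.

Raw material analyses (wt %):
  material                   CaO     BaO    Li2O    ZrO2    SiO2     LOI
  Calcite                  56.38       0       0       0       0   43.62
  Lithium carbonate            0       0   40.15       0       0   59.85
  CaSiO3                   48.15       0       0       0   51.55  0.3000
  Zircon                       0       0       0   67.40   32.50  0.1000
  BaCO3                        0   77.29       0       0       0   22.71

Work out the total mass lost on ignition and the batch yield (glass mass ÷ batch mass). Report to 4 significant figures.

All arithmetic carries exact precision end to end. Mid-chain values are printed rounded to four significant figures when written out. Each reported value is rounded once only — all derived quantities, which include ignition loss, the yield, net glass mass, totals, five oxide percentages, are re-derived at full float precision, as written in question or answer, starting from the weights per 436.2 lb of glass.
Ignition loss by material:
  Calcite: 36.02 × 0.4362 = 15.71 lb
  Lithium carbonate: 109.6 × 0.5985 = 65.60 lb
  CaSiO3: 244.1 × 0.003000 = 0.7323 lb
  Zircon: 69.94 × 0.001000 = 0.06994 lb
  BaCO3: 75.92 × 0.2271 = 17.24 lb
Total LOI = 99.35 lb
Glass = batch − LOI = 535.6 − 99.35 = 436.2 lb

LOI loss = 99.35 lb; glass = 436.2 lb; yield = 81.45%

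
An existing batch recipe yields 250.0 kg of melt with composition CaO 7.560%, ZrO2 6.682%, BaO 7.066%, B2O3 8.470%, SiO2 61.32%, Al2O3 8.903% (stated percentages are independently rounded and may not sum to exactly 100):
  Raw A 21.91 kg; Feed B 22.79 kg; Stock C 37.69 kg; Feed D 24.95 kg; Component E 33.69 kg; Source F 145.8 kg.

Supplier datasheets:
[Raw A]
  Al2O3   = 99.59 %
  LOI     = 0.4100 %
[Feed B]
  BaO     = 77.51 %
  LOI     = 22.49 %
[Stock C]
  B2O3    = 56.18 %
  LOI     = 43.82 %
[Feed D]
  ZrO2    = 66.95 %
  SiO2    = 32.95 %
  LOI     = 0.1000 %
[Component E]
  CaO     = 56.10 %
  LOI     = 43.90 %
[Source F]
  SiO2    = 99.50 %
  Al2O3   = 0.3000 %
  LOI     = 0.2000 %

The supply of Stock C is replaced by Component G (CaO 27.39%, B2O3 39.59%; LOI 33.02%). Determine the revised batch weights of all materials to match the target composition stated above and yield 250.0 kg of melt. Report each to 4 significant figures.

Each numeric step keeps full float precision at each step — working values appear rounded to 4 significant digits as written; exactly one rounding is applied to every reported number; derived quantities, which include totals, the yield, six oxide percentages, net glass mass, ignition loss, are re-derived at exact precision, as written in problem or answer, starting from the weights per 250.0 kg of glass.
Target oxide masses per 250.0 kg melt:
  CaO: 7.560% × 250.0 = 18.90 kg
  ZrO2: 6.682% × 250.0 = 16.70 kg
  BaO: 7.066% × 250.0 = 17.66 kg
  B2O3: 8.470% × 250.0 = 21.18 kg
  SiO2: 61.32% × 250.0 = 153.3 kg
  Al2O3: 8.903% × 250.0 = 22.26 kg
Per-oxide balance check on the weights just shown, against the basis in use (each sum matches its target mass up to rounding of the answer):
  CaO: 53.49·0.2739 + 7.576·0.5610 = 18.90 kg (target 18.90 kg)
  ZrO2: 24.95·0.6695 = 16.70 kg (target 16.70 kg)
  BaO: 22.79·0.7751 = 17.66 kg (target 17.66 kg)
  B2O3: 53.49·0.3959 = 21.18 kg (target 21.18 kg)
  SiO2: 24.95·0.3295 + 145.8·0.9950 = 153.3 kg (target 153.3 kg)
  Al2O3: 21.91·0.9959 + 145.8·0.003000 = 22.26 kg (target 22.26 kg)
Mass balance on the glass: total charge less LOI = 250.0 kg (the targets, summed, come to 250.0 kg; basis as stated: 250.0 kg — differing by rounding only).
Summing the batch: Σ batch = 276.5 kg; loss to ignition Σ batch·LOI = 26.52 kg; the yield ratio, glass ÷ batch: 90.41%.

Revised batch per 250.0 kg melt:
  Raw A: 21.91 kg
  Feed B: 22.79 kg
  Component G: 53.49 kg
  Feed D: 24.95 kg
  Component E: 7.576 kg
  Source F: 145.8 kg
Total batch = 276.5 kg; LOI loss = 26.52 kg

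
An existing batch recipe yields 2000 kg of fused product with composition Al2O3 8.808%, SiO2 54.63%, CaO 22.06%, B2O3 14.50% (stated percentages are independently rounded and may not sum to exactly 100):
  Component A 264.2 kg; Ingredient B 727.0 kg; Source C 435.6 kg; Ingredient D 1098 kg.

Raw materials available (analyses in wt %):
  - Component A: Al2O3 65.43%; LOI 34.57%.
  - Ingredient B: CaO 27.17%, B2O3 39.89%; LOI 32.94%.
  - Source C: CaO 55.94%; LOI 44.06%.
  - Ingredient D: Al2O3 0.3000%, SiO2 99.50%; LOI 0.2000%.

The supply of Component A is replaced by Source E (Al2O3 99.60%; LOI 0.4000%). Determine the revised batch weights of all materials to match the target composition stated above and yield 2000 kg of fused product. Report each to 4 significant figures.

Rounding to four significant digits extends to every mid-chain value as printed — the whole derivation holds full float precision through the solve. Each reported number takes exactly one rounding — the derived quantities (LOI, net glass mass, totals, yield, four oxide percentages) are computed from the weighed amounts per 2000 kg of glass at exact precision, as quoted within question or answer.
Oxide-by-oxide targets in 2000 kg fused product:
  Al2O3: 8.808% × 2000 = 176.2 kg
  SiO2: 54.63% × 2000 = 1093 kg
  CaO: 22.06% × 2000 = 441.2 kg
  B2O3: 14.50% × 2000 = 290.0 kg
A balance pass over the oxides, with the batch weights as given, versus the basis set out (delivered sums recover each target within answer rounding):
  Al2O3: 173.6·0.9960 + 1098·0.003000 = 176.2 kg (target 176.2 kg)
  SiO2: 1098·0.9950 = 1093 kg (target 1093 kg)
  CaO: 727.0·0.2717 + 435.6·0.5594 = 441.2 kg (target 441.2 kg)
  B2O3: 727.0·0.3989 = 290.0 kg (target 290.0 kg)
Mass balance on the glass: batch total minus LOI = 2000 kg (oxide target masses add up to 2000 kg; versus the stated basis of 2000 kg — differing by rounding only).
Summing the batch: Σ batch = 2434 kg; LOI loss = Σ batch·LOI = 434.3 kg; glass ÷ batch gives a yield of 82.16%.

Revised batch per 2000 kg fused product:
  Source E: 173.6 kg
  Ingredient B: 727.0 kg
  Source C: 435.6 kg
  Ingredient D: 1098 kg
Total batch = 2434 kg; LOI loss = 434.3 kg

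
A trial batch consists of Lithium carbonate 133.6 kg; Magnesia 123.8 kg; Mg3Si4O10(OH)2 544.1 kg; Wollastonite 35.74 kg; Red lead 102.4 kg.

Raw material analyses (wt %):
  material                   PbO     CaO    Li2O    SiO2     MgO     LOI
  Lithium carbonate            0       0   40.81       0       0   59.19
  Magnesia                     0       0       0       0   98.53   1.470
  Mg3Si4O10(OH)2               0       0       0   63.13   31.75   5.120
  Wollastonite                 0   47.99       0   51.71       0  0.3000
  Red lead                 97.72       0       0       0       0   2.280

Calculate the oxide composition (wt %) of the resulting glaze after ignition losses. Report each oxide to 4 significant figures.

Glass mass = 828.4 kg (batch 939.6 − LOI 111.2).
Composition: PbO 12.08%, CaO 2.070%, Li2O 6.581%, SiO2 43.69%, MgO 35.58%

Intermediates are shown rounded to 4 significant digits as written. Every computation holds full precision throughout; a single rounding produces every reported value; derived quantities, including the totals, the five compositions, glass mass, yield, ignition loss, are rebuilt from the weighed amounts per 828.4 kg of glass in exact precision exactly as shown in either problem or answer.
Mass of each oxide from the mix:
  PbO: 102.4·0.9772 = 100.1 kg
  CaO: 35.74·0.4799 = 17.15 kg
  Li2O: 133.6·0.4081 = 54.52 kg
  SiO2: 544.1·0.6313 + 35.74·0.5171 = 362.0 kg
  MgO: 123.8·0.9853 + 544.1·0.3175 = 294.7 kg
LOI: 133.6·0.5919 + 123.8·0.01470 + 544.1·0.05120 + 35.74·0.003000 + 102.4·0.02280 = 111.2 kg
Resulting glass, batch − LOI: 939.6 − 111.2 = 828.4 kg (matching Σ of the oxides)
wt % = 100 × oxide mass / glass mass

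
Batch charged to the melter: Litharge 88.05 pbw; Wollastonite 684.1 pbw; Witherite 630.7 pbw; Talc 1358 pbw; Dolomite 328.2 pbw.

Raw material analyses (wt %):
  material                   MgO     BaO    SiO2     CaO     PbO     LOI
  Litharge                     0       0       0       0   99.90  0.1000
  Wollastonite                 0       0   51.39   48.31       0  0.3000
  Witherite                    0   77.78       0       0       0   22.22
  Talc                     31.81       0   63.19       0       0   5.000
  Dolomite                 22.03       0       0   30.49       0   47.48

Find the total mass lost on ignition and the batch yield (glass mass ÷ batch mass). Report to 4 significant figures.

LOI loss = 366.0 pbw; glass = 2723 pbw; yield = 88.15%

Each numeric step carries exact precision in every operation. Values along the way are displayed, rounded to four significant digits, across the worked steps — every reported figure carries a single rounding — the derived quantities (net glass mass, yield, LOI, totals, the five compositions) are computed at full float precision from the batch weights at 2723 pbw of glass exactly as shown in the problem or answer text.
LOI of each material in turn:
  Litharge: 88.05 × 0.001000 = 0.08805 pbw
  Wollastonite: 684.1 × 0.003000 = 2.052 pbw
  Witherite: 630.7 × 0.2222 = 140.1 pbw
  Talc: 1358 × 0.05000 = 67.90 pbw
  Dolomite: 328.2 × 0.4748 = 155.8 pbw
Total LOI = 366.0 pbw
Glass = batch − LOI = 3089 − 366.0 = 2723 pbw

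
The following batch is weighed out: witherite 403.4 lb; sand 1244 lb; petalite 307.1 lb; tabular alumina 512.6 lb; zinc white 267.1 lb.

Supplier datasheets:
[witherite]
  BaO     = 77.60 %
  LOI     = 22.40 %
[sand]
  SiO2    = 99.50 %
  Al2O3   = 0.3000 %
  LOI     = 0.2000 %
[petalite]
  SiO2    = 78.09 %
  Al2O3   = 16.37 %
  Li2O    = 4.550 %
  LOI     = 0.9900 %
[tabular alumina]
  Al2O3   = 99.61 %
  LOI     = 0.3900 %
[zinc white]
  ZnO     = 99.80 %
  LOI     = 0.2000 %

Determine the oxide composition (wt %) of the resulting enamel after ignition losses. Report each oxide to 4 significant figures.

Glass mass = 2636 lb (batch 2734 − LOI 98.42).
Composition: BaO 11.88%, SiO2 56.06%, ZnO 10.11%, Al2O3 21.42%, Li2O 0.5301%

Each numeric step holds full float precision from start to finish — the intermediate values are displayed rounded to 4 significant digits within the worked lines. Every reported figure includes exactly one rounding; all derived quantities, which include the five compositions, LOI, the yield, net glass mass, totals, are rebuilt at full precision, as they appear in the problem or the answer, using the weight values per 2636 lb of glass.
Mass of each oxide from the mix:
  BaO: 403.4·0.7760 = 313.0 lb
  SiO2: 1244·0.9950 + 307.1·0.7809 = 1478 lb
  ZnO: 267.1·0.9980 = 266.6 lb
  Al2O3: 1244·0.003000 + 307.1·0.1637 + 512.6·0.9961 = 564.6 lb
  Li2O: 307.1·0.04550 = 13.97 lb
LOI: 403.4·0.2240 + 1244·0.002000 + 307.1·0.009900 + 512.6·0.003900 + 267.1·0.002000 = 98.42 lb
Glass mass = batch − LOI = 2734 − 98.42 = 2636 lb (matching Σ of the oxides)
wt %: oxide over glass, times 100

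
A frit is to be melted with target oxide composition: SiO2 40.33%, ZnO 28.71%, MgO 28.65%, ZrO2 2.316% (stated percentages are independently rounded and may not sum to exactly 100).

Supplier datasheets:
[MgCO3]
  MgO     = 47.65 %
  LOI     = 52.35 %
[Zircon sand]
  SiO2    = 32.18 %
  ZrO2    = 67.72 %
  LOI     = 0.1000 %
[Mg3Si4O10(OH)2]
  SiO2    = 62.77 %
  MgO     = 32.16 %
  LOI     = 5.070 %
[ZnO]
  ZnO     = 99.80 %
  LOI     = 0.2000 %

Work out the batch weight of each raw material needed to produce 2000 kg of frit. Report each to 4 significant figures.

Batch per 2000 kg frit:
  MgCO3: 358.9 kg
  Zircon sand: 68.40 kg
  Mg3Si4O10(OH)2: 1250 kg
  ZnO: 575.4 kg
Total batch = 2253 kg; LOI loss = 252.5 kg; yield = 88.79%

Intermediates are printed rounded off to 4 significant digits when written out. Every computation maintains exact precision end to end. Every reported result undergoes a single rounding — all derived quantities, which include glass mass, LOI, the yield, four oxide percentages, the totals, are rebuilt in full float precision, as they appear in the question or the answer, starting from the weights per 2000 kg of glass.
Oxide mass targets, per 2000 kg frit:
  SiO2: 40.33% × 2000 = 806.6 kg
  ZnO: 28.71% × 2000 = 574.2 kg
  MgO: 28.65% × 2000 = 573.0 kg
  ZrO2: 2.316% × 2000 = 46.32 kg
Checking each oxide sum from the weights as reported, versus the basis set out (sum by sum, the targets are met within answer rounding):
  SiO2: 68.40·0.3218 + 1250·0.6277 = 806.6 kg (target 806.6 kg)
  ZnO: 575.4·0.9980 = 574.2 kg (target 574.2 kg)
  MgO: 358.9·0.4765 + 1250·0.3216 = 573.0 kg (target 573.0 kg)
  ZrO2: 68.40·0.6772 = 46.32 kg (target 46.32 kg)
Auditing the glass mass value: batch total minus LOI = 2000 kg (targets for the oxides total 2000 kg; with the basis standing at 2000 kg — a pure rounding effect).
Batch total: Σ batch = 2253 kg; loss to ignition Σ batch·LOI = 252.5 kg; yield: glass divided by total = 88.79%.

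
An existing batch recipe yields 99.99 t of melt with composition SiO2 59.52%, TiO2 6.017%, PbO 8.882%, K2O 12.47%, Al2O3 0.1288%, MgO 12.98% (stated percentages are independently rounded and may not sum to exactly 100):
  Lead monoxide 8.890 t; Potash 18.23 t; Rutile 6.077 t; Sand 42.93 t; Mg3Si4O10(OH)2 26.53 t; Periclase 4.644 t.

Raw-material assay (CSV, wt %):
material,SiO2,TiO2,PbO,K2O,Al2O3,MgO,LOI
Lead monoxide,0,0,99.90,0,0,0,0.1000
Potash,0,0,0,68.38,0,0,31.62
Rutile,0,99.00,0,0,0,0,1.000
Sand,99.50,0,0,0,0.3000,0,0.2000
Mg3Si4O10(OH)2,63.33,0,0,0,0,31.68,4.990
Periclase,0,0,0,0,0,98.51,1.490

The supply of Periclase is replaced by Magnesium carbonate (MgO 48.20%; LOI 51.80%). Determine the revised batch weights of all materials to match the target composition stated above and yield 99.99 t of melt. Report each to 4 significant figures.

Revised batch per 99.99 t melt:
  Lead monoxide: 8.890 t
  Potash: 18.23 t
  Rutile: 6.077 t
  Sand: 42.93 t
  Mg3Si4O10(OH)2: 26.53 t
  Magnesium carbonate: 9.491 t
Total batch = 112.1 t; LOI loss = 12.16 t

The working math maintains full float precision through the solve; mid-chain values are shown rounded off to 4 significant figures within the worked lines — a single rounding produces each reported value. Derived quantities (glass mass, ignition loss, the six compositions, the yield, the totals) are rebuilt starting from the weights per 99.99 t of glass at exact precision, exactly as printed in the problem or answer text.
Target oxide masses per 99.99 t melt:
  SiO2: 59.52% × 99.99 = 59.51 t
  TiO2: 6.017% × 99.99 = 6.016 t
  PbO: 8.882% × 99.99 = 8.881 t
  K2O: 12.47% × 99.99 = 12.47 t
  Al2O3: 0.1288% × 99.99 = 0.1288 t
  MgO: 12.98% × 99.99 = 12.98 t
Checking each oxide sum given the weights on record, at the basis given (target by target, the sums agree inside rounding margins):
  SiO2: 42.93·0.9950 + 26.53·0.6333 = 59.52 t (target 59.51 t)
  TiO2: 6.077·0.9900 = 6.016 t (target 6.016 t)
  PbO: 8.890·0.9990 = 8.881 t (target 8.881 t)
  K2O: 18.23·0.6838 = 12.47 t (target 12.47 t)
  Al2O3: 42.93·0.003000 = 0.1288 t (target 0.1288 t)
  MgO: 26.53·0.3168 + 9.491·0.4820 = 12.98 t (target 12.98 t)
Glass-mass closure: Σ batch − LOI loss = 99.99 t (the targets, summed, come to 99.99 t; versus the stated basis of 99.99 t — rounding explains the deltas).
Whole-batch sum: Σ batch = 112.1 t; LOI loss = Σ batch·LOI = 12.16 t; the yield ratio, glass ÷ batch: 89.16%.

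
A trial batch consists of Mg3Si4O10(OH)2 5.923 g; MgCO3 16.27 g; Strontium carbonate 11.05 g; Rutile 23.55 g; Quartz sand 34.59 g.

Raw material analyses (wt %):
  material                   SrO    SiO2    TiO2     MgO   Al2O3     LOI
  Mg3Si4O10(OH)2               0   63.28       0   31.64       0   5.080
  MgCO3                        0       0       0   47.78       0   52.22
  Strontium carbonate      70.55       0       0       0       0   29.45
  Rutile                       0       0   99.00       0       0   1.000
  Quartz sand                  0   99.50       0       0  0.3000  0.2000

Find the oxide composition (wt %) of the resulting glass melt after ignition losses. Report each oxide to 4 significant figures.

Each numeric step runs at exact precision all the way through. The intermediate values appear, rounded to 4 significant digits, when written out — exactly one rounding is applied to every reported result; all derived quantities, including yield, five oxide percentages, net glass mass, the totals, LOI, are computed from the weighed amounts for 79.03 g of glass in full float precision exactly as printed in either problem or answer.
Per-oxide mass from batch:
  SrO: 11.05·0.7055 = 7.796 g
  SiO2: 5.923·0.6328 + 34.59·0.9950 = 38.17 g
  TiO2: 23.55·0.9900 = 23.31 g
  MgO: 5.923·0.3164 + 16.27·0.4778 = 9.648 g
  Al2O3: 34.59·0.003000 = 0.1038 g
LOI: 5.923·0.05080 + 16.27·0.5222 + 11.05·0.2945 + 23.55·0.01000 + 34.59·0.002000 = 12.36 g
Net of LOI, the glass mass = 91.38 − 12.36 = 79.03 g (matching Σ of the oxides)
each oxide over glass, ×100, is wt %

Glass mass = 79.03 g (batch 91.38 − LOI 12.36).
Composition: SrO 9.865%, SiO2 48.29%, TiO2 29.50%, MgO 12.21%, Al2O3 0.1313%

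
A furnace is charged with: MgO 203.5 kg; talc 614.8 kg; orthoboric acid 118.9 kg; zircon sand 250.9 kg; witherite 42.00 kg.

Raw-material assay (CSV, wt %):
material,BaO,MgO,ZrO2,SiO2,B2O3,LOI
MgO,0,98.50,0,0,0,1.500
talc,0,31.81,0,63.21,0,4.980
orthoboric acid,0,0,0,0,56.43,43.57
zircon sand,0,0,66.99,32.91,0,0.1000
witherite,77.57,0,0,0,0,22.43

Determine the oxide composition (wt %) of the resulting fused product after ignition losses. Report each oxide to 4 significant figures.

Glass mass = 1135 kg (batch 1230 − LOI 95.15).
Composition: BaO 2.871%, MgO 34.89%, ZrO2 14.81%, SiO2 41.52%, B2O3 5.912%

Every computation carries full precision through every step; in-progress results appear rounded to 4 significant figures between the steps. A single rounding finalizes each reported number. Derived quantities, which include totals, ignition loss, net glass mass, the five compositions, the yield, are rebuilt in full precision, as set out in question or answer, using the weight values on 1135 kg of glass.
Mass of each oxide from the mix:
  BaO: 42.00·0.7757 = 32.58 kg
  MgO: 203.5·0.9850 + 614.8·0.3181 = 396.0 kg
  ZrO2: 250.9·0.6699 = 168.1 kg
  SiO2: 614.8·0.6321 + 250.9·0.3291 = 471.2 kg
  B2O3: 118.9·0.5643 = 67.10 kg
LOI: 203.5·0.01500 + 614.8·0.04980 + 118.9·0.4357 + 250.9·0.001000 + 42.00·0.2243 = 95.15 kg
Net of LOI, the glass mass = 1230 − 95.15 = 1135 kg (consistent with Σ oxide mass)
percent by weight: oxide/glass ×100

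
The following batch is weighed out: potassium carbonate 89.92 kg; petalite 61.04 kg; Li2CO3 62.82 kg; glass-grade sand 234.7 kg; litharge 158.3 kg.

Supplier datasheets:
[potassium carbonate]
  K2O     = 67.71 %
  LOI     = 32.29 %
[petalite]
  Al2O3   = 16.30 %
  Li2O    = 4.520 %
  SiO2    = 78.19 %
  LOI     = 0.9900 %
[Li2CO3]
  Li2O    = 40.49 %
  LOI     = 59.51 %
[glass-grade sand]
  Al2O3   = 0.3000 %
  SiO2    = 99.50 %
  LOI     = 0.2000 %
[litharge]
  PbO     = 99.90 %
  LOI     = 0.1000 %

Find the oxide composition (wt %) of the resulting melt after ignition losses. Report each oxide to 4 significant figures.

Working values appear with 4-significant-figure rounding as written — each numeric step carries exact precision in every operation. Each reported value is rounded exactly once. The derived quantities are computed at full precision (glass mass, yield, the five compositions, ignition loss, the totals) from the batch weights at 539.1 kg of glass as set out in the problem or answer text.
Oxide masses out of the charge:
  K2O: 89.92·0.6771 = 60.88 kg
  Al2O3: 61.04·0.1630 + 234.7·0.003000 = 10.65 kg
  Li2O: 61.04·0.04520 + 62.82·0.4049 = 28.19 kg
  SiO2: 61.04·0.7819 + 234.7·0.9950 = 281.3 kg
  PbO: 158.3·0.9990 = 158.1 kg
LOI: 89.92·0.3229 + 61.04·0.009900 + 62.82·0.5951 + 234.7·0.002000 + 158.3·0.001000 = 67.65 kg
Resulting glass, batch − LOI: 606.8 − 67.65 = 539.1 kg (consistent with Σ oxide mass)
oxide / glass × 100 gives the wt %

Glass mass = 539.1 kg (batch 606.8 − LOI 67.65).
Composition: K2O 11.29%, Al2O3 1.976%, Li2O 5.230%, SiO2 52.17%, PbO 29.33%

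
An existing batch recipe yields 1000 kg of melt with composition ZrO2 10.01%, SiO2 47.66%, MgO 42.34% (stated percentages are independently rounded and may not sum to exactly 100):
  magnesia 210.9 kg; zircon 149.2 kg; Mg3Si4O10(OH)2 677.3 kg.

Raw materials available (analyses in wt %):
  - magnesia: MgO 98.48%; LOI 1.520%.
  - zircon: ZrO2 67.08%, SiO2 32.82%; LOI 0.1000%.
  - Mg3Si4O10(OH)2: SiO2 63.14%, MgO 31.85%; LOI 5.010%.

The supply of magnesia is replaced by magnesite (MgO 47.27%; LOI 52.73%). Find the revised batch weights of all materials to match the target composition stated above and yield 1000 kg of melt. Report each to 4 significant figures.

Values along the way appear rounded to 4 significant figures when written out. The whole derivation runs at exact precision through every step. Each reported figure takes a single rounding — all derived quantities (LOI, yield, glass mass, the three compositions, the totals) are recomputed at exact precision from the weighed amounts at 1000 kg of glass exactly as shown in the problem or answer text.
Target oxide masses per 1000 kg melt:
  ZrO2: 10.01% × 1000 = 100.1 kg
  SiO2: 47.66% × 1000 = 476.6 kg
  MgO: 42.34% × 1000 = 423.4 kg
Oxide-by-oxide audit working from each reported weight, against the basis in use (every target is met by its sum inside rounding margins):
  ZrO2: 149.2·0.6708 = 100.1 kg (target 100.1 kg)
  SiO2: 149.2·0.3282 + 677.3·0.6314 = 476.6 kg (target 476.6 kg)
  MgO: 439.4·0.4727 + 677.3·0.3185 = 423.4 kg (target 423.4 kg)
Glass mass check: Σ batch − LOI loss = 1000 kg (the Σ of target masses is 1000 kg; versus the stated basis of 1000 kg — differing by rounding only).
Adding the batch up: Σ batch = 1266 kg; Σ batch·LOI gives LOI loss = 265.8 kg; yield: glass divided by total = 79.00%.

Revised batch per 1000 kg melt:
  magnesite: 439.4 kg
  zircon: 149.2 kg
  Mg3Si4O10(OH)2: 677.3 kg
Total batch = 1266 kg; LOI loss = 265.8 kg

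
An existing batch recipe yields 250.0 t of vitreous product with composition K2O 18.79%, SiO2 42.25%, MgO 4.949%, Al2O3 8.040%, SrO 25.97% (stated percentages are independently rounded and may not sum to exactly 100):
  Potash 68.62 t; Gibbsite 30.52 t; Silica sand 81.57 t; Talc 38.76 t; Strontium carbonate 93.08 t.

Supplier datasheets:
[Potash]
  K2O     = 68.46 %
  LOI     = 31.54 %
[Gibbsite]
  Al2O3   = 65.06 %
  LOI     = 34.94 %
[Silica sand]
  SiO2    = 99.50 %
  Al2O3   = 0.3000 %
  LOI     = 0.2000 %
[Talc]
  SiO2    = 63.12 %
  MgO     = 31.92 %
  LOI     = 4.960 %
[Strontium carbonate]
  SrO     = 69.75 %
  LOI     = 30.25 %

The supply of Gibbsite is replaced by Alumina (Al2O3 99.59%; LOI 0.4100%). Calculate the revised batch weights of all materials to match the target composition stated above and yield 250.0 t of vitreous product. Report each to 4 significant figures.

Revised batch per 250.0 t vitreous product:
  Potash: 68.62 t
  Alumina: 19.94 t
  Silica sand: 81.57 t
  Talc: 38.76 t
  Strontium carbonate: 93.08 t
Total batch = 302.0 t; LOI loss = 51.97 t

Values along the way are shown (rounded to 4 significant figures) in the working — every computation carries full float precision end to end; every reported result takes just one rounding — derived quantities (the totals, yield, five oxide percentages, ignition loss, glass mass) are re-derived at exact precision from the weighed amounts for 250.0 t of glass as written in either problem or answer.
Target masses of each oxide per 250.0 t vitreous product:
  K2O: 18.79% × 250.0 = 46.98 t
  SiO2: 42.25% × 250.0 = 105.6 t
  MgO: 4.949% × 250.0 = 12.37 t
  Al2O3: 8.040% × 250.0 = 20.10 t
  SrO: 25.97% × 250.0 = 64.92 t
Checking each oxide sum from the weights as reported, versus the basis set out (target by target, the sums agree once rounding is allowed for):
  K2O: 68.62·0.6846 = 46.98 t (target 46.98 t)
  SiO2: 81.57·0.9950 + 38.76·0.6312 = 105.6 t (target 105.6 t)
  MgO: 38.76·0.3192 = 12.37 t (target 12.37 t)
  Al2O3: 19.94·0.9959 + 81.57·0.003000 = 20.10 t (target 20.10 t)
  SrO: 93.08·0.6975 = 64.92 t (target 64.92 t)
Consistency of the glass mass: total charge less LOI = 250.0 t (oxide target masses add up to 250.0 t; with the basis standing at 250.0 t — a pure rounding effect).
Adding the batch up: Σ batch = 302.0 t; LOI removed, Σ of batch·LOI: 51.97 t; as yield: glass ÷ batch → 82.79%.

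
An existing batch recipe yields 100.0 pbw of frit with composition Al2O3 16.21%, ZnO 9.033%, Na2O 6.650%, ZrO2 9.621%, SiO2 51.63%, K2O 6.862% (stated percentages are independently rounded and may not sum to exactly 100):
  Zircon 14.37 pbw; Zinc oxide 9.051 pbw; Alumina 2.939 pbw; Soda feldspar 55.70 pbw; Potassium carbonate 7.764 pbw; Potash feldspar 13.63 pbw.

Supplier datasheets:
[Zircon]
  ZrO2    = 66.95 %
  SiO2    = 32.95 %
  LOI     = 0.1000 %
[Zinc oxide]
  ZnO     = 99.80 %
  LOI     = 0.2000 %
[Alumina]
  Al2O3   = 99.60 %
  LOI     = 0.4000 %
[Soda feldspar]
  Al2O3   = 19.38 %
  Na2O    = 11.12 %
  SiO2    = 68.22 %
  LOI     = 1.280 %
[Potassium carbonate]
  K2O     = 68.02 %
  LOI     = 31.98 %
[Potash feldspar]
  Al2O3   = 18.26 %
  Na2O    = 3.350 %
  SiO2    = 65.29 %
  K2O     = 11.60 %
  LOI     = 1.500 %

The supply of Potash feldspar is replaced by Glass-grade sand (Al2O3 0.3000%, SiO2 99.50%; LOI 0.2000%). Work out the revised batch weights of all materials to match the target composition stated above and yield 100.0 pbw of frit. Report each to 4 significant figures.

Revised batch per 100.0 pbw frit:
  Zircon: 14.37 pbw
  Zinc oxide: 9.051 pbw
  Alumina: 4.620 pbw
  Soda feldspar: 59.80 pbw
  Potassium carbonate: 10.09 pbw
  Glass-grade sand: 6.129 pbw
Total batch = 104.1 pbw; LOI loss = 4.055 pbw

All internal work keeps exact precision at all times — intermediates are shown (rounded to four significant figures) alongside each step — each reported value carries a single rounding; all derived quantities, which include ignition loss, net glass mass, six oxide percentages, totals, yield, are carried in exact precision, as set out in the problem or the answer, from the weighed amounts on 100.0 pbw of glass.
Per-oxide target masses for 100.0 pbw frit:
  Al2O3: 16.21% × 100.0 = 16.21 pbw
  ZnO: 9.033% × 100.0 = 9.033 pbw
  Na2O: 6.650% × 100.0 = 6.650 pbw
  ZrO2: 9.621% × 100.0 = 9.621 pbw
  SiO2: 51.63% × 100.0 = 51.63 pbw
  K2O: 6.862% × 100.0 = 6.862 pbw
A balance pass over the oxides, using the reported weights, relative to the basis at hand (each sum matches its target mass up to rounding of the answer):
  Al2O3: 4.620·0.9960 + 59.80·0.1938 + 6.129·0.003000 = 16.21 pbw (target 16.21 pbw)
  ZnO: 9.051·0.9980 = 9.033 pbw (target 9.033 pbw)
  Na2O: 59.80·0.1112 = 6.650 pbw (target 6.650 pbw)
  ZrO2: 14.37·0.6695 = 9.621 pbw (target 9.621 pbw)
  SiO2: 14.37·0.3295 + 59.80·0.6822 + 6.129·0.9950 = 51.63 pbw (target 51.63 pbw)
  K2O: 10.09·0.6802 = 6.863 pbw (target 6.862 pbw)
Glass-mass closure: net batch after ignition = 100.0 pbw (summing oxide targets gives 100.0 pbw; with the basis standing at 100.0 pbw — gaps are rounding artifacts).
Batch grand total — Σ batch = 104.1 pbw; LOI removed, Σ of batch·LOI: 4.055 pbw; yield = glass ÷ total batch = 96.10%.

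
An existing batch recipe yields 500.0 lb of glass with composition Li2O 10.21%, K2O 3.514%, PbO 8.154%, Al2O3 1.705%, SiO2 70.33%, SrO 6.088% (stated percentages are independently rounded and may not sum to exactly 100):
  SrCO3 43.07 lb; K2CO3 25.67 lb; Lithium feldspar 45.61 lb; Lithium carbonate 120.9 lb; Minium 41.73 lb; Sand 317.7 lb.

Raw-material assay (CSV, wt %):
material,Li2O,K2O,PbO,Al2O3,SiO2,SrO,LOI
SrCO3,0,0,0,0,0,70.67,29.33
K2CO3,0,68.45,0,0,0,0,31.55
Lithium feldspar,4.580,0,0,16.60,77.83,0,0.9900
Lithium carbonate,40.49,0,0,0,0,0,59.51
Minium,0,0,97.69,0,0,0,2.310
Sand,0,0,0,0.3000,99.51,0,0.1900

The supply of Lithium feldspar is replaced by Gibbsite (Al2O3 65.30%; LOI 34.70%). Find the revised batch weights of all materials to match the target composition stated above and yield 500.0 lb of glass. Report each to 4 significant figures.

The working math maintains full float precision at each step; the intermediate values are shown, rounded to 4 significant figures, as written; each reported number receives exactly one rounding — derived quantities are rebuilt from the weighed amounts per 500.0 lb of glass in full float precision (the totals, the yield, six oxide percentages, net glass mass, ignition loss) as they appear in either problem or answer.
Oxide mass targets, per 500.0 lb glass:
  Li2O: 10.21% × 500.0 = 51.05 lb
  K2O: 3.514% × 500.0 = 17.57 lb
  PbO: 8.154% × 500.0 = 40.77 lb
  Al2O3: 1.705% × 500.0 = 8.525 lb
  SiO2: 70.33% × 500.0 = 351.6 lb
  SrO: 6.088% × 500.0 = 30.44 lb
Sums-versus-targets review per the reported batch figures, under the basis named above (summed amounts equal target values once rounding is allowed for):
  Li2O: 126.1·0.4049 = 51.06 lb (target 51.05 lb)
  K2O: 25.67·0.6845 = 17.57 lb (target 17.57 lb)
  PbO: 41.73·0.9769 = 40.77 lb (target 40.77 lb)
  Al2O3: 11.43·0.6530 + 353.4·0.003000 = 8.524 lb (target 8.525 lb)
  SiO2: 353.4·0.9951 = 351.7 lb (target 351.6 lb)
  SrO: 43.07·0.7067 = 30.44 lb (target 30.44 lb)
Glass-mass bookkeeping: the batch minus its LOI: 500.0 lb (summing oxide targets gives 500.0 lb; with the basis standing at 500.0 lb — a pure rounding effect).
Batch total: Σ batch = 601.4 lb; ignition loss, Σ(batch × LOI) = 101.4 lb; yield = glass ÷ total batch = 83.14%.

Revised batch per 500.0 lb glass:
  SrCO3: 43.07 lb
  K2CO3: 25.67 lb
  Gibbsite: 11.43 lb
  Lithium carbonate: 126.1 lb
  Minium: 41.73 lb
  Sand: 353.4 lb
Total batch = 601.4 lb; LOI loss = 101.4 lb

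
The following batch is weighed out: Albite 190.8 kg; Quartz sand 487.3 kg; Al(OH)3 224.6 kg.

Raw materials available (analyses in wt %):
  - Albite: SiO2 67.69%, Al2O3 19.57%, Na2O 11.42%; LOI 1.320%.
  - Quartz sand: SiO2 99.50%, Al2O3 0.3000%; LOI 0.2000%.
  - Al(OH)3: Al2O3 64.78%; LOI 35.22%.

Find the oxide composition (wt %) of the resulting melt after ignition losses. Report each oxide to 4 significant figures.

Glass mass = 820.1 kg (batch 902.7 − LOI 82.60).
Composition: SiO2 74.87%, Al2O3 22.47%, Na2O 2.657%

Working values are printed, rounded to 4 significant digits, when written out. Each numeric step carries full precision all the way through; exactly one rounding lands on each reported figure; the derived quantities, which include three oxide percentages, yield, ignition loss, totals, net glass mass, are recomputed in full precision, as set out in either problem or answer, from the weighed amounts on 820.1 kg of glass.
Mass of each oxide from the mix:
  SiO2: 190.8·0.6769 + 487.3·0.9950 = 614.0 kg
  Al2O3: 190.8·0.1957 + 487.3·0.003000 + 224.6·0.6478 = 184.3 kg
  Na2O: 190.8·0.1142 = 21.79 kg
LOI: 190.8·0.01320 + 487.3·0.002000 + 224.6·0.3522 = 82.60 kg
Glass mass = batch − LOI = 902.7 − 82.60 = 820.1 kg (= Σ oxide masses)
percent share: oxide ÷ glass, ×100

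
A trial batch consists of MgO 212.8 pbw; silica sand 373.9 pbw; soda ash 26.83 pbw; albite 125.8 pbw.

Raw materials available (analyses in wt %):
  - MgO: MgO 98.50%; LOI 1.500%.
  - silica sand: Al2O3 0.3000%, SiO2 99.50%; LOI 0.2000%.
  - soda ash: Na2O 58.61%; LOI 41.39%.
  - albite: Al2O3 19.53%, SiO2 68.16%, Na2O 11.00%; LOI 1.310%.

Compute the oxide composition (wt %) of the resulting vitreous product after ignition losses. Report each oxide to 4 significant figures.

Glass mass = 722.6 pbw (batch 739.3 − LOI 16.69).
Composition: Al2O3 3.555%, MgO 29.01%, SiO2 63.35%, Na2O 4.091%

Working values are displayed, rounded to 4 significant figures, on the page. All arithmetic holds exact precision at all times; every reported figure undergoes a single rounding — all derived quantities (glass mass, the four compositions, ignition loss, yield, totals) are carried at exact precision using the weight values at 722.6 pbw of glass precisely as stated by the problem or answer text.
Per-oxide mass from batch:
  Al2O3: 373.9·0.003000 + 125.8·0.1953 = 25.69 pbw
  MgO: 212.8·0.9850 = 209.6 pbw
  SiO2: 373.9·0.9950 + 125.8·0.6816 = 457.8 pbw
  Na2O: 26.83·0.5861 + 125.8·0.1100 = 29.56 pbw
LOI: 212.8·0.01500 + 373.9·0.002000 + 26.83·0.4139 + 125.8·0.01310 = 16.69 pbw
Glass mass = batch − LOI = 739.3 − 16.69 = 722.6 pbw (matching Σ of the oxides)
each oxide over glass, ×100, is wt %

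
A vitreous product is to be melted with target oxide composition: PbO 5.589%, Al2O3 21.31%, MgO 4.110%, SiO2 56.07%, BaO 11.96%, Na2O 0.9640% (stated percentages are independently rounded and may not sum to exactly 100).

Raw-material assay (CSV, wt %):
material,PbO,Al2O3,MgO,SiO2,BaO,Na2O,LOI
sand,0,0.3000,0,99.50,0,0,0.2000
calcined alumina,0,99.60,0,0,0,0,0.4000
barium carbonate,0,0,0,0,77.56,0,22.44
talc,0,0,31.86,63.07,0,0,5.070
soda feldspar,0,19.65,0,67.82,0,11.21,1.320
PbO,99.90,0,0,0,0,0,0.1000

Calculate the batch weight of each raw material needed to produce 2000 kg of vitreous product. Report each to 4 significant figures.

Batch per 2000 kg vitreous product:
  sand: 846.3 kg
  calcined alumina: 391.4 kg
  barium carbonate: 308.4 kg
  talc: 258.0 kg
  soda feldspar: 172.0 kg
  PbO: 111.9 kg
Total batch = 2088 kg; LOI loss = 87.93 kg; yield = 95.79%

Rounding to 4 significant digits applies to each in-between result as displayed. All arithmetic carries full float precision all the way through; a single rounding produces every reported result. Derived quantities are carried using the weight values for 2000 kg of glass in exact precision (ignition loss, the six compositions, net glass mass, the yield, totals) precisely as stated by question or answer.
Target masses of each oxide per 2000 kg vitreous product:
  PbO: 5.589% × 2000 = 111.8 kg
  Al2O3: 21.31% × 2000 = 426.2 kg
  MgO: 4.110% × 2000 = 82.20 kg
  SiO2: 56.07% × 2000 = 1121 kg
  BaO: 11.96% × 2000 = 239.2 kg
  Na2O: 0.9640% × 2000 = 19.28 kg
Oxide-by-oxide audit per the reported batch figures, under the basis named above (sums match the target masses within answer rounding):
  PbO: 111.9·0.9990 = 111.8 kg (target 111.8 kg)
  Al2O3: 846.3·0.003000 + 391.4·0.9960 + 172.0·0.1965 = 426.2 kg (target 426.2 kg)
  MgO: 258.0·0.3186 = 82.20 kg (target 82.20 kg)
  SiO2: 846.3·0.9950 + 258.0·0.6307 + 172.0·0.6782 = 1121 kg (target 1121 kg)
  BaO: 308.4·0.7756 = 239.2 kg (target 239.2 kg)
  Na2O: 172.0·0.1121 = 19.28 kg (target 19.28 kg)
Glass-mass bookkeeping: whole batch net of LOI = 2000 kg (targets for the oxides total 2000 kg; stated basis 2000 kg — differing by rounding only).
Total batch = Σ batch = 2088 kg; loss to ignition Σ batch·LOI = 87.93 kg; yield = glass ÷ total batch = 95.79%.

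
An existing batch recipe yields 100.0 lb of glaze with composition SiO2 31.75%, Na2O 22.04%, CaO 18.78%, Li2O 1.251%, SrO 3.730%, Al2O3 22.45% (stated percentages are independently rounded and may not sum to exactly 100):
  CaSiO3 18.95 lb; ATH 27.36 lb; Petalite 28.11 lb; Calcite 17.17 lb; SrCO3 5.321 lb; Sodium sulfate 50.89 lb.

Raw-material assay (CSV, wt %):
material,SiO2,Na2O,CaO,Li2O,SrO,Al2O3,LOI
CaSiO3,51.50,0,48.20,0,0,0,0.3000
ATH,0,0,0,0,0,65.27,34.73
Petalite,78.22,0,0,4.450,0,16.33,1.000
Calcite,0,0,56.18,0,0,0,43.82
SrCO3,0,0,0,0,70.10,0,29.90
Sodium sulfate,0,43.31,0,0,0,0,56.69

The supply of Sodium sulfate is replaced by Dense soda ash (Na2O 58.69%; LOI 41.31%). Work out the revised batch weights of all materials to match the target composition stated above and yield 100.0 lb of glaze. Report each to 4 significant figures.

Revised batch per 100.0 lb glaze:
  CaSiO3: 18.95 lb
  ATH: 27.36 lb
  Petalite: 28.11 lb
  Calcite: 17.17 lb
  SrCO3: 5.321 lb
  Dense soda ash: 37.55 lb
Total batch = 134.5 lb; LOI loss = 34.47 lb

The whole derivation holds full float precision in all steps; working values are printed rounded off to 4 significant figures as written; exactly one rounding goes into every reported value; derived quantities (LOI, glass mass, the yield, the totals, the six compositions) are carried at full precision from the batch weights for 100.0 lb of glass exactly as shown in problem or answer.
Target oxide masses per 100.0 lb glaze:
  SiO2: 31.75% × 100.0 = 31.75 lb
  Na2O: 22.04% × 100.0 = 22.04 lb
  CaO: 18.78% × 100.0 = 18.78 lb
  Li2O: 1.251% × 100.0 = 1.251 lb
  SrO: 3.730% × 100.0 = 3.730 lb
  Al2O3: 22.45% × 100.0 = 22.45 lb
A balance pass over the oxides, per the reported batch figures, versus the basis set out (sum by sum, the targets are met once rounding is allowed for):
  SiO2: 18.95·0.5150 + 28.11·0.7822 = 31.75 lb (target 31.75 lb)
  Na2O: 37.55·0.5869 = 22.04 lb (target 22.04 lb)
  CaO: 18.95·0.4820 + 17.17·0.5618 = 18.78 lb (target 18.78 lb)
  Li2O: 28.11·0.04450 = 1.251 lb (target 1.251 lb)
  SrO: 5.321·0.7010 = 3.730 lb (target 3.730 lb)
  Al2O3: 27.36·0.6527 + 28.11·0.1633 = 22.45 lb (target 22.45 lb)
Auditing the glass mass value: total charge less LOI = 99.99 lb (targets for the oxides total 100.0 lb; basis as stated: 100.0 lb — a pure rounding effect).
Total batch = Σ batch = 134.5 lb; Σ batch·LOI gives LOI loss = 34.47 lb; yield, glass over the total, = 74.37%.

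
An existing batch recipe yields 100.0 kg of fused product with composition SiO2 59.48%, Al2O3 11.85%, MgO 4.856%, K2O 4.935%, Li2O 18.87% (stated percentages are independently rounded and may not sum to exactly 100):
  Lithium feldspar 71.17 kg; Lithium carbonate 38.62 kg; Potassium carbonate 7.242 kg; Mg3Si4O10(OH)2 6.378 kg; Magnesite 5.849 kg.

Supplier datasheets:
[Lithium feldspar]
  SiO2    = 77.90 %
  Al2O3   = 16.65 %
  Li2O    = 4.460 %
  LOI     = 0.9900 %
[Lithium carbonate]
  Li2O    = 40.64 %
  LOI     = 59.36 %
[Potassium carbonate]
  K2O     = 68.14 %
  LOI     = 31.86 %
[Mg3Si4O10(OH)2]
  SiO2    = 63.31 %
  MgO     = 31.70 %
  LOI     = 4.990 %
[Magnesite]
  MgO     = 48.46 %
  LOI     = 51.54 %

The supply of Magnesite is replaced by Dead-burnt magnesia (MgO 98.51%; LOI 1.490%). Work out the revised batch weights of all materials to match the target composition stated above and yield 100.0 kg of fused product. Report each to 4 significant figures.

Intermediates are displayed rounded to 4 significant digits within the worked lines; all arithmetic maintains full float precision at all times; every reported value takes just one rounding — derived quantities, which include the five compositions, glass mass, LOI, the totals, yield, are computed in full precision, as written in problem or answer, from the weighed amounts per 100.0 kg of glass.
Per-oxide target masses for 100.0 kg fused product:
  SiO2: 59.48% × 100.0 = 59.48 kg
  Al2O3: 11.85% × 100.0 = 11.85 kg
  MgO: 4.856% × 100.0 = 4.856 kg
  K2O: 4.935% × 100.0 = 4.935 kg
  Li2O: 18.87% × 100.0 = 18.87 kg
Mass-balance tally per oxide with the batch weights as given, versus the basis set out (delivered sums recover each target within answer rounding):
  SiO2: 71.17·0.7790 + 6.378·0.6331 = 59.48 kg (target 59.48 kg)
  Al2O3: 71.17·0.1665 = 11.85 kg (target 11.85 kg)
  MgO: 6.378·0.3170 + 2.877·0.9851 = 4.856 kg (target 4.856 kg)
  K2O: 7.242·0.6814 = 4.935 kg (target 4.935 kg)
  Li2O: 71.17·0.04460 + 38.62·0.4064 = 18.87 kg (target 18.87 kg)
Glass-mass bookkeeping: net batch after ignition = 99.99 kg (the targets, summed, come to 99.99 kg; basis as stated: 100.0 kg — differing by rounding only).
Whole-batch sum: Σ batch = 126.3 kg; ignition loss, Σ(batch × LOI) = 26.30 kg; glass ÷ batch gives a yield of 79.18%.

Revised batch per 100.0 kg fused product:
  Lithium feldspar: 71.17 kg
  Lithium carbonate: 38.62 kg
  Potassium carbonate: 7.242 kg
  Mg3Si4O10(OH)2: 6.378 kg
  Dead-burnt magnesia: 2.877 kg
Total batch = 126.3 kg; LOI loss = 26.30 kg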